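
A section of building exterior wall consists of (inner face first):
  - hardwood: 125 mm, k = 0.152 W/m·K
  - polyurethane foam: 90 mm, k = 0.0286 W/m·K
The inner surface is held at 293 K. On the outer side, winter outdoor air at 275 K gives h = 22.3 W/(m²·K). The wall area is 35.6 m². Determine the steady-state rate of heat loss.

Q ≈ 160 W

Model the wall as resistances in series:
R_hardwood = L/(kA) = 0.125/(0.152×35.6) = 0.0231 K/W
R_polyurethane foam = L/(kA) = 0.09/(0.0286×35.6) = 0.08839 K/W
R_outer film = 1/(h_o·A) = 1/(22.3×35.6) = 0.00126 K/W
R_total = 0.1128 K/W
Q = ΔT / R_total = 18 / 0.1128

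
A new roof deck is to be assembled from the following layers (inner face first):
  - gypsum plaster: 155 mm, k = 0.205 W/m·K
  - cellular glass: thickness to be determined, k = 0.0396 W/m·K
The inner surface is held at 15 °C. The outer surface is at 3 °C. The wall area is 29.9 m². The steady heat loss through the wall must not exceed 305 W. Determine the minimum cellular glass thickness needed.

L ≈ 16.6 mm

Model the wall as resistances in series:
R_gypsum plaster = L/(kA) = 0.155/(0.205×29.9) = 0.02529 K/W
Sum of the known resistances R_other = 0.02529 K/W
Required total resistance R_tot = ΔT/Q_allow = 12/305 = 0.03934 K/W
R_cellular glass = R_tot − R_other = 0.01406 K/W
L = R·k·A = 0.01406×0.0396×29.9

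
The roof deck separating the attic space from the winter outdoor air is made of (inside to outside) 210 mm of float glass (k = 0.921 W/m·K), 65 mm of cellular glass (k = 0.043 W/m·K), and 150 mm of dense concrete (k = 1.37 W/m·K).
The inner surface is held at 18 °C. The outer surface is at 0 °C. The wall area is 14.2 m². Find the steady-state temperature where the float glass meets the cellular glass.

T ≈ 15.8 °C

Series thermal resistances:
R_float glass = L/(kA) = 0.21/(0.921×14.2) = 0.01606 K/W
R_cellular glass = L/(kA) = 0.065/(0.043×14.2) = 0.1065 K/W
R_dense concrete = L/(kA) = 0.15/(1.37×14.2) = 0.00771 K/W
R_total = 0.1302 K/W;  Q = ΔT/R_total = 18/0.1302 = 138.2 W
T_interface = T_inner − Q·ΣR(inner→interface) = 18 − 138×0.01606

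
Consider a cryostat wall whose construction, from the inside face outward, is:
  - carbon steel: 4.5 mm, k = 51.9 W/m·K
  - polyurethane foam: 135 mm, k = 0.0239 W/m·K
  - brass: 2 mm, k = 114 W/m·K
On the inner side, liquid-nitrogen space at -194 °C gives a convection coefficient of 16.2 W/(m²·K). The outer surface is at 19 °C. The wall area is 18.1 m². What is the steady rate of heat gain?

Q ≈ 675 W

Model the wall as resistances in series:
R_inner film = 1/(h_i·A) = 1/(16.2×18.1) = 0.00341 K/W
R_carbon steel = L/(kA) = 0.0045/(51.9×18.1) = 4.79×10^-6 K/W
R_polyurethane foam = L/(kA) = 0.135/(0.0239×18.1) = 0.3121 K/W
R_brass = L/(kA) = 0.002/(114×18.1) = 9.693×10^-7 K/W
R_total = 0.3155 K/W
Q = ΔT / R_total = 213 / 0.3155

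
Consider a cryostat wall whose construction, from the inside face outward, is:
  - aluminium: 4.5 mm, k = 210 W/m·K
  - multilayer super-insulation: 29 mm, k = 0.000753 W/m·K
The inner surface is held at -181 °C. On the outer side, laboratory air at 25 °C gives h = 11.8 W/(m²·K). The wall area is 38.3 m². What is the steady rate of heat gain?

Using the resistance-network approach (series):
R_aluminium = L/(kA) = 0.0045/(210×38.3) = 5.595×10^-7 K/W
R_multilayer super-insulation = L/(kA) = 0.029/(0.000753×38.3) = 1.006 K/W
R_outer film = 1/(h_o·A) = 1/(11.8×38.3) = 0.002213 K/W
R_total = 1.008 K/W
Q = ΔT / R_total = 206 / 1.008

Q ≈ 204 W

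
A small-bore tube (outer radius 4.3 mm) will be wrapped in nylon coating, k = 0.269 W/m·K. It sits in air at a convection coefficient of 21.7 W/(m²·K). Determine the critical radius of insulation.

r_cr ≈ 12.4 mm

For a cylinder r_cr = k/h = 0.269/21.7
r_cr = 12.4 mm; since the bare radius (4.3 mm) is below r_cr, adding a thin layer of insulation will *increase* heat loss.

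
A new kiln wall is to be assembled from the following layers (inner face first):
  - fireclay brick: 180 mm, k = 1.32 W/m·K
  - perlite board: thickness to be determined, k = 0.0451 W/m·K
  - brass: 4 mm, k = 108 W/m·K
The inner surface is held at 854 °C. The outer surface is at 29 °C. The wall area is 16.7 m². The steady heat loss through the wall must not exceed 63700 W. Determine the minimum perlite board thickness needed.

Thermal resistances in series:
R_fireclay brick = L/(kA) = 0.18/(1.32×16.7) = 0.008165 K/W
R_brass = L/(kA) = 0.004/(108×16.7) = 2.218×10^-6 K/W
Sum of the known resistances R_other = 0.008168 K/W
Required total resistance R_tot = ΔT/Q_allow = 825/63700 = 0.01295 K/W
R_perlite board = R_tot − R_other = 0.004784 K/W
L = R·k·A = 0.004784×0.0451×16.7

L ≈ 3.6 mm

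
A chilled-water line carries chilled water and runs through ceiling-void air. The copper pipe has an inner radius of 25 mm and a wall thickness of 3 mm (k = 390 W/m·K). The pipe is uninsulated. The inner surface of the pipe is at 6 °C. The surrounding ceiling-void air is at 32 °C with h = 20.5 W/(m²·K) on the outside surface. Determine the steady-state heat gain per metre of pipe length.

q′ ≈ 93.8 W/m

For a radial system each layer contributes R = ln(r_out/r_in)/(2πkL); films add R = 1/(hA).
R_copper pipe wall = ln(28/25)/(2π×390×1) = 4.625×10^-5 K/W
R_outer film = 1/(h_o·2πr_oL) = 1/(20.5×2π×0.028×1) = 0.2773 K/W
R_total = 0.2773 K/W
Q = ΔT/R_total = 26/0.2773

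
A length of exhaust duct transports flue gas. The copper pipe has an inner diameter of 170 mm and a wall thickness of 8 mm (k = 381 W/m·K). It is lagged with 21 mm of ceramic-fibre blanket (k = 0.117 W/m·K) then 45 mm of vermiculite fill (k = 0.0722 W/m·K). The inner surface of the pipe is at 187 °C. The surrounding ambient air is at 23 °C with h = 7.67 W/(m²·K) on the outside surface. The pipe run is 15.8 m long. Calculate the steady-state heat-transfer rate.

For a radial system each layer contributes R = ln(r_out/r_in)/(2πkL); films add R = 1/(hA).
R_copper pipe wall = ln(93/85)/(2π×381×15.8) = 2.378×10^-6 K/W
R_ceramic-fibre blanket = ln(114/93)/(2π×0.117×15.8) = 0.01753 K/W
R_vermiculite fill = ln(159/114)/(2π×0.0722×15.8) = 0.04642 K/W
R_outer film = 1/(h_o·2πr_oL) = 1/(7.67×2π×0.159×15.8) = 0.00826 K/W
R_total = 0.07221 K/W
Q = ΔT/R_total = 164/0.07221

Q ≈ 2270 W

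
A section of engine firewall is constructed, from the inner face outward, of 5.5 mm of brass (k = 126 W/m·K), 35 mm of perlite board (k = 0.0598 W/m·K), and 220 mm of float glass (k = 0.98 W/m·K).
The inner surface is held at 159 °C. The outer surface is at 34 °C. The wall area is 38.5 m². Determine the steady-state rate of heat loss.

Q ≈ 5940 W

Using the resistance-network approach (series):
R_brass = L/(kA) = 0.0055/(126×38.5) = 1.134×10^-6 K/W
R_perlite board = L/(kA) = 0.035/(0.0598×38.5) = 0.0152 K/W
R_float glass = L/(kA) = 0.22/(0.98×38.5) = 0.005831 K/W
R_total = 0.02103 K/W
Q = ΔT / R_total = 125 / 0.02103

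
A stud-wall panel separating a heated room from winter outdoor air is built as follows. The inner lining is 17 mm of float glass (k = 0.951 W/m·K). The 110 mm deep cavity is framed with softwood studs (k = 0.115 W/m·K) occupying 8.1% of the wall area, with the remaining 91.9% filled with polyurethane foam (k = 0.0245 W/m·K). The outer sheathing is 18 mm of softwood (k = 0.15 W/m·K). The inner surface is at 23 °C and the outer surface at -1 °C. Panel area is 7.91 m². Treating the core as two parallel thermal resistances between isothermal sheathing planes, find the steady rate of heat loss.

Q ≈ 52.8 W

Sheathing layers in series; stud and cavity paths in parallel between them.
R_inner = 0.017/(0.951×7.91) = 0.00226 K/W
R_stud  = 0.11/(0.115×0.081×7.91) = 1.493 K/W
R_cav   = 0.11/(0.0245×0.919×7.91) = 0.6176 K/W
1/R_core = 1/R_stud + 1/R_cav → R_core = 0.4369 K/W
R_outer = 0.018/(0.15×7.91) = 0.01517 K/W
R_total = 0.4543 K/W
Q = ΔT/R_total = 24/0.4543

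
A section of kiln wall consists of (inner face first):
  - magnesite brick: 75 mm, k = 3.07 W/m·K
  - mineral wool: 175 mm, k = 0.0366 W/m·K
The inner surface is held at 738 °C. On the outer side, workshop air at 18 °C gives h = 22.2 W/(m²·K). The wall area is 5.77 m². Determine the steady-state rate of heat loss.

Q ≈ 856 W

Series thermal resistances:
R_magnesite brick = L/(kA) = 0.075/(3.07×5.77) = 0.004234 K/W
R_mineral wool = L/(kA) = 0.175/(0.0366×5.77) = 0.8287 K/W
R_outer film = 1/(h_o·A) = 1/(22.2×5.77) = 0.007807 K/W
R_total = 0.8407 K/W
Q = ΔT / R_total = 720 / 0.8407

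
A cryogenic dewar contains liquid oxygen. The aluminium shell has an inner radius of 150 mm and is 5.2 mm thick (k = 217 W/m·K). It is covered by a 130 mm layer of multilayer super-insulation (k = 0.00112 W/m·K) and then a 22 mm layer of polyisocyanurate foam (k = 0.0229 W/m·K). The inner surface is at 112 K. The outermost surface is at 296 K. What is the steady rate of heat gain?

Each spherical layer contributes R = (1/r_i − 1/r_o)/(4πk):
R_aluminium shell = (1/0.15 − 1/0.1552)/(4π×217) = 8.191×10^-5 K/W
R_multilayer super-insulation = (1/0.1552 − 1/0.2852)/(4π×0.00112) = 208.7 K/W
R_polyisocyanurate foam = (1/0.2852 − 1/0.3072)/(4π×0.0229) = 0.8726 K/W
R_total = 209.5 K/W
Q = ΔT/R_total = 184/209.5

Q ≈ 0.878 W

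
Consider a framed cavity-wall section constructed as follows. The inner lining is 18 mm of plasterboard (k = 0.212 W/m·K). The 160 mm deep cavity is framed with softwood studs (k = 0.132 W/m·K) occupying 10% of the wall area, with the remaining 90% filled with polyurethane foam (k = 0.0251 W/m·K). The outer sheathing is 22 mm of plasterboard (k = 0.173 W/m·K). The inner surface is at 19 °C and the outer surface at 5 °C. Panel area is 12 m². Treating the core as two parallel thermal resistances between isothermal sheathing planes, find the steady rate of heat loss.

Q ≈ 35.9 W

Sheathing layers in series; stud and cavity paths in parallel between them.
R_inner = 0.018/(0.212×12) = 0.007075 K/W
R_stud  = 0.16/(0.132×0.1×12) = 1.01 K/W
R_cav   = 0.16/(0.0251×0.9×12) = 0.5902 K/W
1/R_core = 1/R_stud + 1/R_cav → R_core = 0.3725 K/W
R_outer = 0.022/(0.173×12) = 0.0106 K/W
R_total = 0.3902 K/W
Q = ΔT/R_total = 14/0.3902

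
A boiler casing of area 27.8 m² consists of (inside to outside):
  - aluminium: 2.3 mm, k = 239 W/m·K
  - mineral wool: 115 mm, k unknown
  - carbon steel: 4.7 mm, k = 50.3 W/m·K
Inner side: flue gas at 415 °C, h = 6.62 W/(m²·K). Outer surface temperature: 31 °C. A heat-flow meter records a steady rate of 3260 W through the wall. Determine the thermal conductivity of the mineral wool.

k ≈ 0.0368 W/(m·K)

Treating each layer as a thermal resistance in series:
R_inner film = 1/(h_i·A) = 1/(6.62×27.8) = 0.005434 K/W
R_aluminium = L/(kA) = 0.0023/(239×27.8) = 3.462×10^-7 K/W
R_carbon steel = L/(kA) = 0.0047/(50.3×27.8) = 3.361×10^-6 K/W
Sum of known resistances R_other = 0.005437 K/W
Total R = ΔT/Q = 384/3260 = 0.1178 K/W
R_mineral wool = R_total − R_other = 0.1124 K/W
k = L/(R·A) = 0.115/(0.1124×27.8)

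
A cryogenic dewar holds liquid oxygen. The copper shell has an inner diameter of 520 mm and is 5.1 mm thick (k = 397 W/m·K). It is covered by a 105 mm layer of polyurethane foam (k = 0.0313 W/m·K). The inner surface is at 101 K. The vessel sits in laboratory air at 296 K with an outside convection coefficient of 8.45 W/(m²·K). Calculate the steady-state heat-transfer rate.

Radial (spherical) resistances in series:
R_copper shell = (1/0.26 − 1/0.2651)/(4π×397) = 1.483×10^-5 K/W
R_polyurethane foam = (1/0.2651 − 1/0.3701)/(4π×0.0313) = 2.721 K/W
R_outer film = 1/(h·4πr_o²) = 1/(8.45×4π×0.3701²) = 0.06875 K/W
R_total = 2.79 K/W
Q = ΔT/R_total = 195/2.79

Q ≈ 69.9 W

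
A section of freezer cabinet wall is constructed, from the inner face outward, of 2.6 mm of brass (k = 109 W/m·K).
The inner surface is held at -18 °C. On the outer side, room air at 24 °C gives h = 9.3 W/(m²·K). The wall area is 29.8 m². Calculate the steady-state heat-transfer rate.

Q ≈ 11600 W

Series thermal resistances:
R_brass = L/(kA) = 0.0026/(109×29.8) = 8.004×10^-7 K/W
R_outer film = 1/(h_o·A) = 1/(9.3×29.8) = 0.003608 K/W
R_total = 0.003609 K/W
Q = ΔT / R_total = 42 / 0.003609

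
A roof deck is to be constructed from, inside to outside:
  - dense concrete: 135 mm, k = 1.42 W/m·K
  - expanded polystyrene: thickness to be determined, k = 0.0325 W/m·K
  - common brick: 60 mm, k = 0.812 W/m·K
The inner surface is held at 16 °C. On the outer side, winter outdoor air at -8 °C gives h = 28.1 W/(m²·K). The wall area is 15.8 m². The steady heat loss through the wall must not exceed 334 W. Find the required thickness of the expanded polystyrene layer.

L ≈ 30.3 mm

Treating each layer as a thermal resistance in series:
R_dense concrete = L/(kA) = 0.135/(1.42×15.8) = 0.006017 K/W
R_common brick = L/(kA) = 0.06/(0.812×15.8) = 0.004677 K/W
R_outer film = 1/(h_o·A) = 1/(28.1×15.8) = 0.002252 K/W
Sum of the known resistances R_other = 0.01295 K/W
Required total resistance R_tot = ΔT/Q_allow = 24/334 = 0.07186 K/W
R_expanded polystyrene = R_tot − R_other = 0.05891 K/W
L = R·k·A = 0.05891×0.0325×15.8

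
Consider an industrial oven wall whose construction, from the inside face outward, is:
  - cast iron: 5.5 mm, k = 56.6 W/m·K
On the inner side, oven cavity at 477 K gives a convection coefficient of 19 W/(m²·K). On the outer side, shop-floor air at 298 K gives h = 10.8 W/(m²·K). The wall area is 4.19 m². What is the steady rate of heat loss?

Q ≈ 5160 W

Thermal resistances in series:
R_inner film = 1/(h_i·A) = 1/(19×4.19) = 0.01256 K/W
R_cast iron = L/(kA) = 0.0055/(56.6×4.19) = 2.319×10^-5 K/W
R_outer film = 1/(h_o·A) = 1/(10.8×4.19) = 0.0221 K/W
R_total = 0.03468 K/W
Q = ΔT / R_total = 179 / 0.03468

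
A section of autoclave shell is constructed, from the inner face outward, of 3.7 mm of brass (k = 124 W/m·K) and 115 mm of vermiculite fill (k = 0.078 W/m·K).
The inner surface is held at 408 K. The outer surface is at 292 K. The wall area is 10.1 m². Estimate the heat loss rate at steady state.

Model the wall as resistances in series:
R_brass = L/(kA) = 0.0037/(124×10.1) = 2.954×10^-6 K/W
R_vermiculite fill = L/(kA) = 0.115/(0.078×10.1) = 0.146 K/W
R_total = 0.146 K/W
Q = ΔT / R_total = 116 / 0.146

Q ≈ 795 W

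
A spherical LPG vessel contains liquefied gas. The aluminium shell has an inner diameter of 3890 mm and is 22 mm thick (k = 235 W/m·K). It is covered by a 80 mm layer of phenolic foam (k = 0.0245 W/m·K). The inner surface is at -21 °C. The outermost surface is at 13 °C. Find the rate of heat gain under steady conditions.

Q ≈ 527 W

For a spherical shell R = (1/r₁ − 1/r₂)/(4πk); film R = 1/(h·4πr²). In series:
R_aluminium shell = (1/1.945 − 1/1.967)/(4π×235) = 1.947×10^-6 K/W
R_phenolic foam = (1/1.967 − 1/2.047)/(4π×0.0245) = 0.06453 K/W
R_total = 0.06454 K/W
Q = ΔT/R_total = 34/0.06454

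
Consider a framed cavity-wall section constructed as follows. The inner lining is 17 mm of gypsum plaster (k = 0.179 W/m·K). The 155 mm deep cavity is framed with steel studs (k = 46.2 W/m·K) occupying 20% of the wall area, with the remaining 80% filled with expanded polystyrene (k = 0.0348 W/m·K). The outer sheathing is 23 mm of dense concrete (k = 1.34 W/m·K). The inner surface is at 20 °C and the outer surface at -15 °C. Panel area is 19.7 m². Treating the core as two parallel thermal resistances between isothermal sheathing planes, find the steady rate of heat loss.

Q ≈ 5350 W

Sheathing layers in series; stud and cavity paths in parallel between them.
R_inner = 0.017/(0.179×19.7) = 0.004821 K/W
R_stud  = 0.155/(46.2×0.2×19.7) = 8.515×10^-4 K/W
R_cav   = 0.155/(0.0348×0.8×19.7) = 0.2826 K/W
1/R_core = 1/R_stud + 1/R_cav → R_core = 8.49×10^-4 K/W
R_outer = 0.023/(1.34×19.7) = 8.713×10^-4 K/W
R_total = 0.006541 K/W
Q = ΔT/R_total = 35/0.006541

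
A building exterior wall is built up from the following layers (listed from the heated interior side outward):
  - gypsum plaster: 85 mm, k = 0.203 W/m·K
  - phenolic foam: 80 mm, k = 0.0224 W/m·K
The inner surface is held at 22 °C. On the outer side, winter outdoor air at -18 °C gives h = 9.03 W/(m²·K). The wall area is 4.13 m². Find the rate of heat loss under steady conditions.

Model the wall as resistances in series:
R_gypsum plaster = L/(kA) = 0.085/(0.203×4.13) = 0.1014 K/W
R_phenolic foam = L/(kA) = 0.08/(0.0224×4.13) = 0.8648 K/W
R_outer film = 1/(h_o·A) = 1/(9.03×4.13) = 0.02681 K/W
R_total = 0.993 K/W
Q = ΔT / R_total = 40 / 0.993

Q ≈ 40.3 W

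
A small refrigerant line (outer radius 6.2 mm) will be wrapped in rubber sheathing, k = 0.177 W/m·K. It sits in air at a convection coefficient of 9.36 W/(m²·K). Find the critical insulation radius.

r_cr ≈ 18.9 mm

For a cylinder r_cr = k/h = 0.177/9.36
r_cr = 18.9 mm; since the bare radius (6.2 mm) is below r_cr, adding a thin layer of insulation will *increase* heat loss.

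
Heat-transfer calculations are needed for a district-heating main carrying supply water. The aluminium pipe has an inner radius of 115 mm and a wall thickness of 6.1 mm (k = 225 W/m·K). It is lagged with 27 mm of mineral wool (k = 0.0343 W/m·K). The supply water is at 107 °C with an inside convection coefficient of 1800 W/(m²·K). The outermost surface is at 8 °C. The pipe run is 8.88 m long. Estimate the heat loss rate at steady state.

Cylindrical conduction, so R = ln(r₂/r₁)/(2πkL) per layer, in series:
R_inner film = 1/(h_i·2πr₁L) = 1/(1800×2π×0.115×8.88) = 8.658×10^-5 K/W
R_aluminium pipe wall = ln(121.1/115)/(2π×225×8.88) = 4.117×10^-6 K/W
R_mineral wool = ln(148.1/121.1)/(2π×0.0343×8.88) = 0.1052 K/W
R_total = 0.1053 K/W
Q = ΔT/R_total = 99/0.1053

Q ≈ 941 W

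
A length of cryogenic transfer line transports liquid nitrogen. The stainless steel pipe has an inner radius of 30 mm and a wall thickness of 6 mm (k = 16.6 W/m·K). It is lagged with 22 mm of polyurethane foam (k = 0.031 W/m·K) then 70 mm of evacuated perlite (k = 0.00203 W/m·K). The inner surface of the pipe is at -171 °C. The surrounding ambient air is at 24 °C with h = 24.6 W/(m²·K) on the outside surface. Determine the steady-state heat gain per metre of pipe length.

q′ ≈ 3.02 W/m

Cylindrical conduction, so R = ln(r₂/r₁)/(2πkL) per layer, in series:
R_stainless steel pipe wall = ln(36/30)/(2π×16.6×1) = 0.001748 K/W
R_polyurethane foam = ln(58/36)/(2π×0.031×1) = 2.449 K/W
R_evacuated perlite = ln(128/58)/(2π×0.00203×1) = 62.06 K/W
R_outer film = 1/(h_o·2πr_oL) = 1/(24.6×2π×0.128×1) = 0.05054 K/W
R_total = 64.56 K/W
Q = ΔT/R_total = 195/64.56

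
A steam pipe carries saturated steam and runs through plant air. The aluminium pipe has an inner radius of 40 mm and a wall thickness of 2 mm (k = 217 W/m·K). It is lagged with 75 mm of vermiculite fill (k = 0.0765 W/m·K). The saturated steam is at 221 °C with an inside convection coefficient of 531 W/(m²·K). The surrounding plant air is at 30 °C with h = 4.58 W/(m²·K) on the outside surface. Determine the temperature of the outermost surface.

Cylindrical conduction, so R = ln(r₂/r₁)/(2πkL) per layer, in series:
R_inner film = 1/(h_i·2πr₁L) = 1/(531×2π×0.04×1) = 0.007493 K/W
R_aluminium pipe wall = ln(42/40)/(2π×217×1) = 3.578×10^-5 K/W
R_vermiculite fill = ln(117/42)/(2π×0.0765×1) = 2.131 K/W
R_outer film = 1/(h_o·2πr_oL) = 1/(4.58×2π×0.117×1) = 0.297 K/W
R_total = 2.436 K/W
Q = ΔT/R_total = 191/2.436
Q = 78.4 W/m
T_interface = T_inner − Q·ΣR(inner→interface) = 221 − 78.4×2.139

T ≈ 53.3 °C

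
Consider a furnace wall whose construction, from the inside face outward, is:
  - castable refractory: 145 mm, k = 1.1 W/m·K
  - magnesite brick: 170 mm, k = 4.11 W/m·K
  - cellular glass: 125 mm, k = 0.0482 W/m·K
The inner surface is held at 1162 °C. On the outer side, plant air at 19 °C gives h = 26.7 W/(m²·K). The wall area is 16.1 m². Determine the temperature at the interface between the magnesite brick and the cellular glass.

Using the resistance-network approach (series):
R_castable refractory = L/(kA) = 0.145/(1.1×16.1) = 0.008187 K/W
R_magnesite brick = L/(kA) = 0.17/(4.11×16.1) = 0.002569 K/W
R_cellular glass = L/(kA) = 0.125/(0.0482×16.1) = 0.1611 K/W
R_outer film = 1/(h_o·A) = 1/(26.7×16.1) = 0.002326 K/W
R_total = 0.1742 K/W;  Q = ΔT/R_total = 1143/0.1742 = 6563 W
T_interface = T_inner − Q·ΣR(inner→interface) = 1162 − 6560×0.01076

T ≈ 1090 °C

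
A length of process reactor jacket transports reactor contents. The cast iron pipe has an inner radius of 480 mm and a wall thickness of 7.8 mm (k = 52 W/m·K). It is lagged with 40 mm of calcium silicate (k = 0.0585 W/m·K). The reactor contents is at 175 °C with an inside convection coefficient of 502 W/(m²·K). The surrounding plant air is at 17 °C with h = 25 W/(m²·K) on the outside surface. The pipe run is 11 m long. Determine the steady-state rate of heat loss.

Q ≈ 7650 W

Per-layer cylindrical resistances, series-summed:
R_inner film = 1/(h_i·2πr₁L) = 1/(502×2π×0.48×11) = 6.005×10^-5 K/W
R_cast iron pipe wall = ln(487.8/480)/(2π×52×11) = 4.485×10^-6 K/W
R_calcium silicate = ln(527.8/487.8)/(2π×0.0585×11) = 0.01949 K/W
R_outer film = 1/(h_o·2πr_oL) = 1/(25×2π×0.5278×11) = 0.001097 K/W
R_total = 0.02065 K/W
Q = ΔT/R_total = 158/0.02065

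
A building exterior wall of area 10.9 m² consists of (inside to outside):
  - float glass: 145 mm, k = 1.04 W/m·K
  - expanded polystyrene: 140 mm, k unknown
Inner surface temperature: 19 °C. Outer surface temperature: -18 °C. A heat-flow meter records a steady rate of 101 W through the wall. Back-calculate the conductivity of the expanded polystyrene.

Series thermal resistances:
R_float glass = L/(kA) = 0.145/(1.04×10.9) = 0.01279 K/W
Sum of known resistances R_other = 0.01279 K/W
Total R = ΔT/Q = 37/101 = 0.3663 K/W
R_expanded polystyrene = R_total − R_other = 0.3535 K/W
k = L/(R·A) = 0.14/(0.3535×10.9)

k ≈ 0.0363 W/(m·K)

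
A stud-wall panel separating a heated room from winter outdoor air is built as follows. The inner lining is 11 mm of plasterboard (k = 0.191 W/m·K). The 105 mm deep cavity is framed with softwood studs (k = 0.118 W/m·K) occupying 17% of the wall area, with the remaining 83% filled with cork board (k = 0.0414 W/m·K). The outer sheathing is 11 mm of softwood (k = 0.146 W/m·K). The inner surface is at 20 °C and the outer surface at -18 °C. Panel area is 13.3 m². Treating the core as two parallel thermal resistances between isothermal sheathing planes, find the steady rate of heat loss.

Sheathing layers in series; stud and cavity paths in parallel between them.
R_inner = 0.011/(0.191×13.3) = 0.00433 K/W
R_stud  = 0.105/(0.118×0.17×13.3) = 0.3936 K/W
R_cav   = 0.105/(0.0414×0.83×13.3) = 0.2298 K/W
1/R_core = 1/R_stud + 1/R_cav → R_core = 0.1451 K/W
R_outer = 0.011/(0.146×13.3) = 0.005665 K/W
R_total = 0.1551 K/W
Q = ΔT/R_total = 38/0.1551

Q ≈ 245 W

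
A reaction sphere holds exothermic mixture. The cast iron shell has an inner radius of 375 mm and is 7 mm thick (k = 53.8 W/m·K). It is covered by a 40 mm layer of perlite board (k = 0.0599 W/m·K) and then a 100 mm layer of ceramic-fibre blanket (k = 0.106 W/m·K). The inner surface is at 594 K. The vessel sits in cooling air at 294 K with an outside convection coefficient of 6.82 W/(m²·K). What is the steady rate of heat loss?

Q ≈ 421 W

Each spherical layer contributes R = (1/r_i − 1/r_o)/(4πk):
R_cast iron shell = (1/0.375 − 1/0.382)/(4π×53.8) = 7.228×10^-5 K/W
R_perlite board = (1/0.382 − 1/0.422)/(4π×0.0599) = 0.3296 K/W
R_ceramic-fibre blanket = (1/0.422 − 1/0.522)/(4π×0.106) = 0.3408 K/W
R_outer film = 1/(h·4πr_o²) = 1/(6.82×4π×0.522²) = 0.04282 K/W
R_total = 0.7133 K/W
Q = ΔT/R_total = 300/0.7133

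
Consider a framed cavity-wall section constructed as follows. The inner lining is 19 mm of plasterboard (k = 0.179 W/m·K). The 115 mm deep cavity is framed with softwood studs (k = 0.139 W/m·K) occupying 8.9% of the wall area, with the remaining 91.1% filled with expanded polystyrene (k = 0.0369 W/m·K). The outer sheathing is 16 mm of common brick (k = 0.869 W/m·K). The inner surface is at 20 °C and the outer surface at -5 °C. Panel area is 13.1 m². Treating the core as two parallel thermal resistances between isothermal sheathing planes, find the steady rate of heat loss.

Sheathing layers in series; stud and cavity paths in parallel between them.
R_inner = 0.019/(0.179×13.1) = 0.008103 K/W
R_stud  = 0.115/(0.139×0.089×13.1) = 0.7096 K/W
R_cav   = 0.115/(0.0369×0.911×13.1) = 0.2611 K/W
1/R_core = 1/R_stud + 1/R_cav → R_core = 0.1909 K/W
R_outer = 0.016/(0.869×13.1) = 0.001405 K/W
R_total = 0.2004 K/W
Q = ΔT/R_total = 25/0.2004

Q ≈ 125 W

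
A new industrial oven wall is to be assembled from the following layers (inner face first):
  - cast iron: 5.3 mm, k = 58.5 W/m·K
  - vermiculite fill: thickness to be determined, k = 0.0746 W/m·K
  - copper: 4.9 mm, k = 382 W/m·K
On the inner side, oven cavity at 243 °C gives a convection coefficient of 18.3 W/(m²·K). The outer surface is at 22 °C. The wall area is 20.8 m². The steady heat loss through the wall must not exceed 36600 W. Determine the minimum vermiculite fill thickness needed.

Treating each layer as a thermal resistance in series:
R_inner film = 1/(h_i·A) = 1/(18.3×20.8) = 0.002627 K/W
R_cast iron = L/(kA) = 0.0053/(58.5×20.8) = 4.356×10^-6 K/W
R_copper = L/(kA) = 0.0049/(382×20.8) = 6.167×10^-7 K/W
Sum of the known resistances R_other = 0.002632 K/W
Required total resistance R_tot = ΔT/Q_allow = 221/36600 = 0.006038 K/W
R_vermiculite fill = R_tot − R_other = 0.003406 K/W
L = R·k·A = 0.003406×0.0746×20.8

L ≈ 5.29 mm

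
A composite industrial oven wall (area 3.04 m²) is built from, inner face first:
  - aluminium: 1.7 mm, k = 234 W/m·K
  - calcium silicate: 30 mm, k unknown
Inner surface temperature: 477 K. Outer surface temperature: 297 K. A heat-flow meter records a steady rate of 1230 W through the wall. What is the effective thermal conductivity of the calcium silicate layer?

Using the resistance-network approach (series):
R_aluminium = L/(kA) = 0.0017/(234×3.04) = 2.39×10^-6 K/W
Sum of known resistances R_other = 2.39×10^-6 K/W
Total R = ΔT/Q = 180/1230 = 0.1463 K/W
R_calcium silicate = R_total − R_other = 0.1463 K/W
k = L/(R·A) = 0.03/(0.1463×3.04)

k ≈ 0.0674 W/(m·K)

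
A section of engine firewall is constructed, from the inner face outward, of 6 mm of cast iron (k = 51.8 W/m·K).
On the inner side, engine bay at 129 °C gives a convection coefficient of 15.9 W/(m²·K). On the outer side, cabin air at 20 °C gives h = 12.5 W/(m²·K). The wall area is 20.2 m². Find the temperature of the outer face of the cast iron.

Model the wall as resistances in series:
R_inner film = 1/(h_i·A) = 1/(15.9×20.2) = 0.003114 K/W
R_cast iron = L/(kA) = 0.006/(51.8×20.2) = 5.734×10^-6 K/W
R_outer film = 1/(h_o·A) = 1/(12.5×20.2) = 0.00396 K/W
R_total = 0.00708 K/W;  Q = ΔT/R_total = 109/0.00708 = 15400 W
T_interface = T_inner − Q·ΣR(inner→interface) = 129 − 15400×0.003119

T ≈ 81 °C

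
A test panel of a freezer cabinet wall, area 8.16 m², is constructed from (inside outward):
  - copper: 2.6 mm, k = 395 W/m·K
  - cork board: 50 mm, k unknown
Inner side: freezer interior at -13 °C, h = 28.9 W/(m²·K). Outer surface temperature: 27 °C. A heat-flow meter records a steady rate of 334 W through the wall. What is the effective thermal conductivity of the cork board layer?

k ≈ 0.053 W/(m·K)

Series thermal resistances:
R_inner film = 1/(h_i·A) = 1/(28.9×8.16) = 0.00424 K/W
R_copper = L/(kA) = 0.0026/(395×8.16) = 8.067×10^-7 K/W
Sum of known resistances R_other = 0.004241 K/W
Total R = ΔT/Q = 40/334 = 0.1198 K/W
R_cork board = R_total − R_other = 0.1155 K/W
k = L/(R·A) = 0.05/(0.1155×8.16)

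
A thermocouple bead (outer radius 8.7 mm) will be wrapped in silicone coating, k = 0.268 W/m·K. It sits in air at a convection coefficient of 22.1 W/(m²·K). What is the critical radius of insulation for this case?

For a sphere r_cr = 2k/h = 2×0.268/22.1
r_cr = 24.3 mm; since the bare radius (8.7 mm) is below r_cr, adding a thin layer of insulation will *increase* heat loss.

r_cr ≈ 24.3 mm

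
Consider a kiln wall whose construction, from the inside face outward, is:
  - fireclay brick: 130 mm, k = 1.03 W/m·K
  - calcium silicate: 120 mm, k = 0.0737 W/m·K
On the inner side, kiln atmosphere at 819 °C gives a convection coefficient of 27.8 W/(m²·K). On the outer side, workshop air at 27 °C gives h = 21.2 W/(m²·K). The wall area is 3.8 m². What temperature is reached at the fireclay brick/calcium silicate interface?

T ≈ 749 °C

Treating each layer as a thermal resistance in series:
R_inner film = 1/(h_i·A) = 1/(27.8×3.8) = 0.009466 K/W
R_fireclay brick = L/(kA) = 0.13/(1.03×3.8) = 0.03321 K/W
R_calcium silicate = L/(kA) = 0.12/(0.0737×3.8) = 0.4285 K/W
R_outer film = 1/(h_o·A) = 1/(21.2×3.8) = 0.01241 K/W
R_total = 0.4836 K/W;  Q = ΔT/R_total = 792/0.4836 = 1638 W
T_interface = T_inner − Q·ΣR(inner→interface) = 819 − 1640×0.04268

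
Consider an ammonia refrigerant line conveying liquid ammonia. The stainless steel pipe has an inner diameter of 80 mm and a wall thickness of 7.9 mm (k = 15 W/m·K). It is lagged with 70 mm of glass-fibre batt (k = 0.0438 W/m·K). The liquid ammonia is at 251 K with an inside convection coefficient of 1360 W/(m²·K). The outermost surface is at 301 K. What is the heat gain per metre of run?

q′ ≈ 15.3 W/m

For a radial system each layer contributes R = ln(r_out/r_in)/(2πkL); films add R = 1/(hA).
R_inner film = 1/(h_i·2πr₁L) = 1/(1360×2π×0.04×1) = 0.002926 K/W
R_stainless steel pipe wall = ln(47.9/40)/(2π×15×1) = 0.001912 K/W
R_glass-fibre batt = ln(117.9/47.9)/(2π×0.0438×1) = 3.273 K/W
R_total = 3.278 K/W
Q = ΔT/R_total = 50/3.278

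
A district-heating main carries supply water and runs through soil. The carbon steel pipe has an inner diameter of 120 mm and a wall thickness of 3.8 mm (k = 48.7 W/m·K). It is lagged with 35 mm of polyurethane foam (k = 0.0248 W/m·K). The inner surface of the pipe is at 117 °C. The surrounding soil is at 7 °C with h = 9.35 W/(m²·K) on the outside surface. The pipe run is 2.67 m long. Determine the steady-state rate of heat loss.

Q ≈ 98.6 W

Treating each annulus and film as a series resistance:
R_carbon steel pipe wall = ln(63.8/60)/(2π×48.7×2.67) = 7.516×10^-5 K/W
R_polyurethane foam = ln(98.8/63.8)/(2π×0.0248×2.67) = 1.051 K/W
R_outer film = 1/(h_o·2πr_oL) = 1/(9.35×2π×0.0988×2.67) = 0.06453 K/W
R_total = 1.116 K/W
Q = ΔT/R_total = 110/1.116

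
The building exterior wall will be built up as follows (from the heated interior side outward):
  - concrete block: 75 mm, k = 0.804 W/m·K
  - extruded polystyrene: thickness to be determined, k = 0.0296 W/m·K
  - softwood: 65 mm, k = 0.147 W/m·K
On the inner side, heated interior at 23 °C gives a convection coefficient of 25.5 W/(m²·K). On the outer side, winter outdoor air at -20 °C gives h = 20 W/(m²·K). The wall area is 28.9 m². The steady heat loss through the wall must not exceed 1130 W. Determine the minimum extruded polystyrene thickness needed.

L ≈ 14.1 mm

Thermal resistances in series:
R_inner film = 1/(h_i·A) = 1/(25.5×28.9) = 0.001357 K/W
R_concrete block = L/(kA) = 0.075/(0.804×28.9) = 0.003228 K/W
R_softwood = L/(kA) = 0.065/(0.147×28.9) = 0.0153 K/W
R_outer film = 1/(h_o·A) = 1/(20×28.9) = 0.00173 K/W
Sum of the known resistances R_other = 0.02162 K/W
Required total resistance R_tot = ΔT/Q_allow = 43/1130 = 0.03805 K/W
R_extruded polystyrene = R_tot − R_other = 0.01644 K/W
L = R·k·A = 0.01644×0.0296×28.9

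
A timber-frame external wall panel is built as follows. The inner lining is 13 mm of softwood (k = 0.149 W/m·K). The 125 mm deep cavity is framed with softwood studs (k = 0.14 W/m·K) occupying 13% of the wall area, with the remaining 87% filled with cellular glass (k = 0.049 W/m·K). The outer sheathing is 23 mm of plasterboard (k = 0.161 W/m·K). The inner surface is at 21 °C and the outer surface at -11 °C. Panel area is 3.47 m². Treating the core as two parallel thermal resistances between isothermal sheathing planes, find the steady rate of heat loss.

Q ≈ 48.6 W

Sheathing layers in series; stud and cavity paths in parallel between them.
R_inner = 0.013/(0.149×3.47) = 0.02514 K/W
R_stud  = 0.125/(0.14×0.13×3.47) = 1.979 K/W
R_cav   = 0.125/(0.049×0.87×3.47) = 0.845 K/W
1/R_core = 1/R_stud + 1/R_cav → R_core = 0.5922 K/W
R_outer = 0.023/(0.161×3.47) = 0.04117 K/W
R_total = 0.6585 K/W
Q = ΔT/R_total = 32/0.6585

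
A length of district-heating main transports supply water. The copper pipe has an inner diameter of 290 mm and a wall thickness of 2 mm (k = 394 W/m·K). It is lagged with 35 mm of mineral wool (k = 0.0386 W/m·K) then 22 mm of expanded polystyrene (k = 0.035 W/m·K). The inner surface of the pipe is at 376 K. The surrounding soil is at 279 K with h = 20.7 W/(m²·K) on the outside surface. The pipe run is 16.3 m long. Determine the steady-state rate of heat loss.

For a radial system each layer contributes R = ln(r_out/r_in)/(2πkL); films add R = 1/(hA).
R_copper pipe wall = ln(147/145)/(2π×394×16.3) = 3.395×10^-7 K/W
R_mineral wool = ln(182/147)/(2π×0.0386×16.3) = 0.05402 K/W
R_expanded polystyrene = ln(204/182)/(2π×0.035×16.3) = 0.03183 K/W
R_outer film = 1/(h_o·2πr_oL) = 1/(20.7×2π×0.204×16.3) = 0.002312 K/W
R_total = 0.08817 K/W
Q = ΔT/R_total = 97/0.08817

Q ≈ 1100 W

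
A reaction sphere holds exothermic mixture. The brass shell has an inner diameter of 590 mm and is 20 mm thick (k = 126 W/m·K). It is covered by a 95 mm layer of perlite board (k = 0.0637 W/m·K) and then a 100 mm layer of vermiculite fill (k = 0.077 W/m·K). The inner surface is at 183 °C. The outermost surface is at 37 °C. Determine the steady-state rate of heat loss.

Spherical conduction: R = (1/r_in − 1/r_out)/(4πk) per layer; series-sum.
R_brass shell = (1/0.295 − 1/0.315)/(4π×126) = 1.359×10^-4 K/W
R_perlite board = (1/0.315 − 1/0.41)/(4π×0.0637) = 0.9189 K/W
R_vermiculite fill = (1/0.41 − 1/0.51)/(4π×0.077) = 0.4942 K/W
R_total = 1.413 K/W
Q = ΔT/R_total = 146/1.413

Q ≈ 103 W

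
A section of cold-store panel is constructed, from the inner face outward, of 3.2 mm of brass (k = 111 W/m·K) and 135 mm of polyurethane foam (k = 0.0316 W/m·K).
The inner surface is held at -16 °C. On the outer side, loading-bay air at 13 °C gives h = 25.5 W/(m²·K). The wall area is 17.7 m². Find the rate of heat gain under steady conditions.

Q ≈ 119 W

Using the resistance-network approach (series):
R_brass = L/(kA) = 0.0032/(111×17.7) = 1.629×10^-6 K/W
R_polyurethane foam = L/(kA) = 0.135/(0.0316×17.7) = 0.2414 K/W
R_outer film = 1/(h_o·A) = 1/(25.5×17.7) = 0.002216 K/W
R_total = 0.2436 K/W
Q = ΔT / R_total = 29 / 0.2436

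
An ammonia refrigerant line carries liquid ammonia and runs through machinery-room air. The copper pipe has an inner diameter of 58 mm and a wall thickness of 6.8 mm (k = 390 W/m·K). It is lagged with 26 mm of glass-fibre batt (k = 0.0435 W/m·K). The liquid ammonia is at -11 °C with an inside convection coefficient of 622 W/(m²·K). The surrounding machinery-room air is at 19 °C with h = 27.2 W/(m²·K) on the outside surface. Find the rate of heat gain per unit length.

q′ ≈ 14.3 W/m

Treating each annulus and film as a series resistance:
R_inner film = 1/(h_i·2πr₁L) = 1/(622×2π×0.029×1) = 0.008823 K/W
R_copper pipe wall = ln(35.8/29)/(2π×390×1) = 8.596×10^-5 K/W
R_glass-fibre batt = ln(61.8/35.8)/(2π×0.0435×1) = 1.998 K/W
R_outer film = 1/(h_o·2πr_oL) = 1/(27.2×2π×0.0618×1) = 0.09468 K/W
R_total = 2.101 K/W
Q = ΔT/R_total = 30/2.101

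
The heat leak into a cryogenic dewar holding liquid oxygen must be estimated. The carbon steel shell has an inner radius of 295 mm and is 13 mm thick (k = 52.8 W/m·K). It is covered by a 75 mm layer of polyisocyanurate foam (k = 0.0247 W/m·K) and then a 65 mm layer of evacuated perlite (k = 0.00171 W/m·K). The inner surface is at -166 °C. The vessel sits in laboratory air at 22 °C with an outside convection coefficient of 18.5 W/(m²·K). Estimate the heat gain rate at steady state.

For a spherical shell R = (1/r₁ − 1/r₂)/(4πk); film R = 1/(h·4πr²). In series:
R_carbon steel shell = (1/0.295 − 1/0.308)/(4π×52.8) = 2.156×10^-4 K/W
R_polyisocyanurate foam = (1/0.308 − 1/0.383)/(4π×0.0247) = 2.048 K/W
R_evacuated perlite = (1/0.383 − 1/0.448)/(4π×0.00171) = 17.63 K/W
R_outer film = 1/(h·4πr_o²) = 1/(18.5×4π×0.448²) = 0.02143 K/W
R_total = 19.7 K/W
Q = ΔT/R_total = 188/19.7

Q ≈ 9.54 W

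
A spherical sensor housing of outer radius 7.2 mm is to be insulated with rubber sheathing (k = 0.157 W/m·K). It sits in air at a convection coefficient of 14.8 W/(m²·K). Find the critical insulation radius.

For a sphere r_cr = 2k/h = 2×0.157/14.8
r_cr = 21.2 mm; since the bare radius (7.2 mm) is below r_cr, adding a thin layer of insulation will *increase* heat loss.

r_cr ≈ 21.2 mm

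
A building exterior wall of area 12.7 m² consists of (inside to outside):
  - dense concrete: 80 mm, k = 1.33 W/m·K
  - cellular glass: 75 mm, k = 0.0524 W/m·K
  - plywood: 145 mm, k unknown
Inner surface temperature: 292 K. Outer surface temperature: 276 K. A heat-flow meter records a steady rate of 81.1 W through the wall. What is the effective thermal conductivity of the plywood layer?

k ≈ 0.143 W/(m·K)

Model the wall as resistances in series:
R_dense concrete = L/(kA) = 0.08/(1.33×12.7) = 0.004736 K/W
R_cellular glass = L/(kA) = 0.075/(0.0524×12.7) = 0.1127 K/W
Sum of known resistances R_other = 0.1174 K/W
Total R = ΔT/Q = 16/81.1 = 0.1973 K/W
R_plywood = R_total − R_other = 0.07985 K/W
k = L/(R·A) = 0.145/(0.07985×12.7)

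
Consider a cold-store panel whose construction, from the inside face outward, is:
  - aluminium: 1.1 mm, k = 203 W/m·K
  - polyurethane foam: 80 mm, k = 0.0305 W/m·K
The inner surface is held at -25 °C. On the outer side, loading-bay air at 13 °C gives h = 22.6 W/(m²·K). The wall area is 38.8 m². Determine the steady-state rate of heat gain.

Model the wall as resistances in series:
R_aluminium = L/(kA) = 0.0011/(203×38.8) = 1.397×10^-7 K/W
R_polyurethane foam = L/(kA) = 0.08/(0.0305×38.8) = 0.0676 K/W
R_outer film = 1/(h_o·A) = 1/(22.6×38.8) = 0.00114 K/W
R_total = 0.06874 K/W
Q = ΔT / R_total = 38 / 0.06874

Q ≈ 553 W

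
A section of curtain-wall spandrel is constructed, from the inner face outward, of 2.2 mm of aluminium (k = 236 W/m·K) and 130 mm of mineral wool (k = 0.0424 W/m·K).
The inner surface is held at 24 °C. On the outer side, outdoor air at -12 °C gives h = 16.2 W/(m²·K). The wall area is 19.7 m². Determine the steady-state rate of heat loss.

Q ≈ 227 W

Thermal resistances in series:
R_aluminium = L/(kA) = 0.0022/(236×19.7) = 4.732×10^-7 K/W
R_mineral wool = L/(kA) = 0.13/(0.0424×19.7) = 0.1556 K/W
R_outer film = 1/(h_o·A) = 1/(16.2×19.7) = 0.003133 K/W
R_total = 0.1588 K/W
Q = ΔT / R_total = 36 / 0.1588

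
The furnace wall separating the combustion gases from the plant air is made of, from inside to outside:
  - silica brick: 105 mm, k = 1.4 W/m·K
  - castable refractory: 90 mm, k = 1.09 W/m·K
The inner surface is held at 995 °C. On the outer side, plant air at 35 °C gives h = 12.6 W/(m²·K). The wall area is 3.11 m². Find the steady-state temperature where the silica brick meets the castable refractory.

Series thermal resistances:
R_silica brick = L/(kA) = 0.105/(1.4×3.11) = 0.02412 K/W
R_castable refractory = L/(kA) = 0.09/(1.09×3.11) = 0.02655 K/W
R_outer film = 1/(h_o·A) = 1/(12.6×3.11) = 0.02552 K/W
R_total = 0.07618 K/W;  Q = ΔT/R_total = 960/0.07618 = 12600 W
T_interface = T_inner − Q·ΣR(inner→interface) = 995 − 12600×0.02412

T ≈ 691 °C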